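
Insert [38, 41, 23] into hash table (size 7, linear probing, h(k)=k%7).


Insertions: 38->slot 3; 41->slot 6; 23->slot 2
Table: [None, None, 23, 38, None, None, 41]


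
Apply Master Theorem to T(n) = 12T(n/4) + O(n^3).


a=12, b=4, c=3. log_4(12)=1.792 < c=3. Case 3: O(n^c) = O(n^3)
Complexity: O(n^3)


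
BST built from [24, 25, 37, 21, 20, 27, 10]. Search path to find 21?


BST root = 24
Search for 21: compare at each node
Path: [24, 21]


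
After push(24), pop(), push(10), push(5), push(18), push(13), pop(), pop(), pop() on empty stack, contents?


push(24) -> [24]
pop() returns 24 -> []
push(10) -> [10]
push(5) -> [10, 5]
push(18) -> [10, 5, 18]
push(13) -> [10, 5, 18, 13]
pop() returns 13 -> [10, 5, 18]
pop() returns 18 -> [10, 5]
pop() returns 5 -> [10]
Final stack (bottom to top): [10]


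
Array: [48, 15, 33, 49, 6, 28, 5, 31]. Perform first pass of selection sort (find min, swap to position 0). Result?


After one pass: [5, 15, 33, 49, 6, 28, 48, 31]


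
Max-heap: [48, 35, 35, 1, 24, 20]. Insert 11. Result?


Append 11: [48, 35, 35, 1, 24, 20, 11]
Bubble up: no swaps needed
Result: [48, 35, 35, 1, 24, 20, 11]


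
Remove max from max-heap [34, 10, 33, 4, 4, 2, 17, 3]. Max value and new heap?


Max = 34
Replace root with last, heapify down
Resulting heap: [33, 10, 17, 4, 4, 2, 3]


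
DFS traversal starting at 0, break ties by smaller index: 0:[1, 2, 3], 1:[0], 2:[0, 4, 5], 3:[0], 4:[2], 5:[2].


DFS stack-based: start with [0]
Visit order: [0, 1, 2, 4, 5, 3]


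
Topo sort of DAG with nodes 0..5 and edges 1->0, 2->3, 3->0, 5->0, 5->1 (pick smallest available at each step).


Kahn's algorithm, process smallest node first
Order: [2, 3, 4, 5, 1, 0]


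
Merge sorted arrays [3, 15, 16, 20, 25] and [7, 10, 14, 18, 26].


Compare heads, take smaller each step.
Merged: [3, 7, 10, 14, 15, 16, 18, 20, 25, 26]


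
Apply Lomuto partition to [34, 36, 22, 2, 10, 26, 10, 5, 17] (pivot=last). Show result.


Elements <= 17 go left of pivot.
Result: [2, 10, 10, 5, 17, 26, 22, 34, 36], pivot at index 4


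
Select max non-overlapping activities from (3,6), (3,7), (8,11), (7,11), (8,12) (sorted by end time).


Greedy: pick earliest-ending, then skip overlaps.
Selected (2 activities): [(3, 6), (8, 11)]


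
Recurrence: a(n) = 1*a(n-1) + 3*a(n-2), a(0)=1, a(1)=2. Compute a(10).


Build bottom-up:
...a(8)=725, a(9)=1667, a(10)=1*1667+3*725=3842


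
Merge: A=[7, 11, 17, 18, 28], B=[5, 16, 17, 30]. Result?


Compare heads, take smaller each step.
Merged: [5, 7, 11, 16, 17, 17, 18, 28, 30]


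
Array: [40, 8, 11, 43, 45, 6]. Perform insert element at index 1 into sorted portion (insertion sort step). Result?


After one pass: [8, 40, 11, 43, 45, 6]


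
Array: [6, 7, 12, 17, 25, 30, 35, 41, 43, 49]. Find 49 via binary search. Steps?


Search for 49:
[0,9] mid=4 arr[4]=25
[5,9] mid=7 arr[7]=41
[8,9] mid=8 arr[8]=43
[9,9] mid=9 arr[9]=49
Total: 4 comparisons


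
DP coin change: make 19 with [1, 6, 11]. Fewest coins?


dp[0]=0; dp[i]=1+min(dp[i-c] for c in coins)
...dp[14]=4, dp[15]=5, dp[16]=6, dp[17]=2, dp[18]=3, dp[19]=4
Minimum coins for 19 = 4


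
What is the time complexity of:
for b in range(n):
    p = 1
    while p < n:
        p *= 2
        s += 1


Per nesting level: O(n) * O(log n) = O(n log n)
Complexity: O(n log n)


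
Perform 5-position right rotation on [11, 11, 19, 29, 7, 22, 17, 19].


Right rotate by 5: [29, 7, 22, 17, 19, 11, 11, 19]


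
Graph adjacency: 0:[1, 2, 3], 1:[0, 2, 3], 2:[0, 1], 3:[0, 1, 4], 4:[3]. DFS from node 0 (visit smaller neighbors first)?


DFS stack-based: start with [0]
Visit order: [0, 1, 2, 3, 4]


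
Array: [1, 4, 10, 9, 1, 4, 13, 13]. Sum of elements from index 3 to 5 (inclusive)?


Prefix sums: [0, 1, 5, 15, 24, 25, 29, 42, 55]
Sum[3..5] = prefix[6] - prefix[3] = 29 - 15 = 14


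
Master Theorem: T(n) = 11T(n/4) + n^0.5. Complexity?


a=11, b=4, c=0.5. log_4(11)=1.730 > c=0.5. Case 1: O(n^log_b(a)) = O(n^1.730)
Complexity: O(n^1.730)


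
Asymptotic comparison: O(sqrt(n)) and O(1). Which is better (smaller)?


constant grows slower than sublinear
O(1) is asymptotically smaller; O(sqrt(n)) grows faster


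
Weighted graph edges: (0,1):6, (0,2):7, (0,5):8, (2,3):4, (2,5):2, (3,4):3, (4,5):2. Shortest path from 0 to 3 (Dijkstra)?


Dijkstra from 0:
Distances: {0: 0, 1: 6, 2: 7, 3: 11, 4: 10, 5: 8}
Shortest distance to 3 = 11, path = [0, 2, 3]


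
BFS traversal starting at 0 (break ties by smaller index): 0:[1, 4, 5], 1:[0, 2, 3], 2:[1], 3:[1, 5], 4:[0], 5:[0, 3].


BFS queue: start with [0]
Visit order: [0, 1, 4, 5, 2, 3]


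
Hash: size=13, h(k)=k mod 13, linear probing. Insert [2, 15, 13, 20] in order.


Insertions: 2->slot 2; 15->slot 3; 13->slot 0; 20->slot 7
Table: [13, None, 2, 15, None, None, None, 20, None, None, None, None, None]


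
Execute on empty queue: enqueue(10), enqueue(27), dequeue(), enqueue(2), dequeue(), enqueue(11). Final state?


enqueue(10) -> [10]
enqueue(27) -> [10, 27]
dequeue() returns 10 -> [27]
enqueue(2) -> [27, 2]
dequeue() returns 27 -> [2]
enqueue(11) -> [2, 11]
Final queue (front to back): [2, 11]


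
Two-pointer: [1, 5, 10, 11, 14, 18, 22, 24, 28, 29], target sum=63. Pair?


Two pointers: lo=0, hi=9
No pair sums to 63


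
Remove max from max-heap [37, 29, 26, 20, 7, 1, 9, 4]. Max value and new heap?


Max = 37
Replace root with last, heapify down
Resulting heap: [29, 20, 26, 4, 7, 1, 9]


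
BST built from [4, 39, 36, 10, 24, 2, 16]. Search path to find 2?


BST root = 4
Search for 2: compare at each node
Path: [4, 2]


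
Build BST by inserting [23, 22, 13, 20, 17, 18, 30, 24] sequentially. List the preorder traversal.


Root = 23; build tree by BST insertion.
Preorder traversal: [23, 22, 13, 20, 17, 18, 30, 24]


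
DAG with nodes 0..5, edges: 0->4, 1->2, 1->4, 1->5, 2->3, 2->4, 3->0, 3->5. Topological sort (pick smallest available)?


Kahn's algorithm, process smallest node first
Order: [1, 2, 3, 0, 4, 5]


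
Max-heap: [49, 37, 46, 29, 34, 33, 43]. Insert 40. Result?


Append 40: [49, 37, 46, 29, 34, 33, 43, 40]
Bubble up: swap idx 7(40) with idx 3(29); swap idx 3(40) with idx 1(37)
Result: [49, 40, 46, 37, 34, 33, 43, 29]


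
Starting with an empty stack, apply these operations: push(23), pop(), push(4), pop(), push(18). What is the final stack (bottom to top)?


push(23) -> [23]
pop() returns 23 -> []
push(4) -> [4]
pop() returns 4 -> []
push(18) -> [18]
Final stack (bottom to top): [18]


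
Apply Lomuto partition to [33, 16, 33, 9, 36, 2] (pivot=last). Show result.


Elements <= 2 go left of pivot.
Result: [2, 16, 33, 9, 36, 33], pivot at index 0


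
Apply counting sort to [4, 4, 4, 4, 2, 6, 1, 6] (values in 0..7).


Count array: [0, 1, 1, 0, 4, 0, 2, 0]
Reconstruct: [1, 2, 4, 4, 4, 4, 6, 6]


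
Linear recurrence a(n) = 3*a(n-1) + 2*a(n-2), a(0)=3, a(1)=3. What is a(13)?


Build bottom-up:
...a(11)=1328883, a(12)=4732887, a(13)=3*4732887+2*1328883=16856427


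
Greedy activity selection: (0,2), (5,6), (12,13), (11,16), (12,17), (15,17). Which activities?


Greedy: pick earliest-ending, then skip overlaps.
Selected (4 activities): [(0, 2), (5, 6), (12, 13), (15, 17)]


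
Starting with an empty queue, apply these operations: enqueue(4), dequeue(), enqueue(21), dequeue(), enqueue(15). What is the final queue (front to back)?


enqueue(4) -> [4]
dequeue() returns 4 -> []
enqueue(21) -> [21]
dequeue() returns 21 -> []
enqueue(15) -> [15]
Final queue (front to back): [15]


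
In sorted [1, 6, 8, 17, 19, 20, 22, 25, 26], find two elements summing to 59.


Two pointers: lo=0, hi=8
No pair sums to 59


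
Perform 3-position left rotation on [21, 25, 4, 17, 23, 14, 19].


Left rotate by 3: [17, 23, 14, 19, 21, 25, 4]


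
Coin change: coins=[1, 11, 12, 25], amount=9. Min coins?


dp[0]=0; dp[i]=1+min(dp[i-c] for c in coins)
...dp[4]=4, dp[5]=5, dp[6]=6, dp[7]=7, dp[8]=8, dp[9]=9
Minimum coins for 9 = 9


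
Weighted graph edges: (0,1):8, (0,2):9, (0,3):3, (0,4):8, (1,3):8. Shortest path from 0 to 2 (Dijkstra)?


Dijkstra from 0:
Distances: {0: 0, 1: 8, 2: 9, 3: 3, 4: 8}
Shortest distance to 2 = 9, path = [0, 2]


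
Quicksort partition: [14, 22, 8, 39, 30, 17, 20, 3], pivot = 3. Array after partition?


Elements <= 3 go left of pivot.
Result: [3, 22, 8, 39, 30, 17, 20, 14], pivot at index 0


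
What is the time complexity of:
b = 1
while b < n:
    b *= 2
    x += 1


Per nesting level: O(log n) = O(log n)
Complexity: O(log n)


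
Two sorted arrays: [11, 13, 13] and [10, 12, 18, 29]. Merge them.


Compare heads, take smaller each step.
Merged: [10, 11, 12, 13, 13, 18, 29]


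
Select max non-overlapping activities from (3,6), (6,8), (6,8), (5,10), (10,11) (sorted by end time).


Greedy: pick earliest-ending, then skip overlaps.
Selected (3 activities): [(3, 6), (6, 8), (10, 11)]


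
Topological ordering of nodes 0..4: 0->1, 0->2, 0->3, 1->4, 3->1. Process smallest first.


Kahn's algorithm, process smallest node first
Order: [0, 2, 3, 1, 4]


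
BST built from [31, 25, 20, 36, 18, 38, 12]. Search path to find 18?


BST root = 31
Search for 18: compare at each node
Path: [31, 25, 20, 18]


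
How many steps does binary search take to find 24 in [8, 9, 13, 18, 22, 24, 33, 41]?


Search for 24:
[0,7] mid=3 arr[3]=18
[4,7] mid=5 arr[5]=24
Total: 2 comparisons


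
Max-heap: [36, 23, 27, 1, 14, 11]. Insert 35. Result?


Append 35: [36, 23, 27, 1, 14, 11, 35]
Bubble up: swap idx 6(35) with idx 2(27)
Result: [36, 23, 35, 1, 14, 11, 27]


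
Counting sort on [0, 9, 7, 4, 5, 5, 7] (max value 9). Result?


Count array: [1, 0, 0, 0, 1, 2, 0, 2, 0, 1]
Reconstruct: [0, 4, 5, 5, 7, 7, 9]


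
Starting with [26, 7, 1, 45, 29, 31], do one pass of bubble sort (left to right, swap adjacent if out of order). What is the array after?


After one pass: [7, 1, 26, 29, 31, 45]


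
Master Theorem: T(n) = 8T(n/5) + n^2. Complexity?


a=8, b=5, c=2. log_5(8)=1.292 < c=2. Case 3: O(n^c) = O(n^2)
Complexity: O(n^2)


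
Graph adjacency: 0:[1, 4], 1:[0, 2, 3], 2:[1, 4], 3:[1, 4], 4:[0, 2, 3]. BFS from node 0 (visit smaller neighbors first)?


BFS queue: start with [0]
Visit order: [0, 1, 4, 2, 3]


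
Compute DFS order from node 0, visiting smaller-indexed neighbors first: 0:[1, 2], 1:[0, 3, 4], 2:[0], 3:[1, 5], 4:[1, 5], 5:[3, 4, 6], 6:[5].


DFS stack-based: start with [0]
Visit order: [0, 1, 3, 5, 4, 6, 2]


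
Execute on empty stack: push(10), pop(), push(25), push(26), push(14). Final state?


push(10) -> [10]
pop() returns 10 -> []
push(25) -> [25]
push(26) -> [25, 26]
push(14) -> [25, 26, 14]
Final stack (bottom to top): [25, 26, 14]


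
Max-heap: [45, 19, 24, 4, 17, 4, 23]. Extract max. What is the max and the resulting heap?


Max = 45
Replace root with last, heapify down
Resulting heap: [24, 19, 23, 4, 17, 4]


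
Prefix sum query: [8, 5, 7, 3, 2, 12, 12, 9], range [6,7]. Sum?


Prefix sums: [0, 8, 13, 20, 23, 25, 37, 49, 58]
Sum[6..7] = prefix[8] - prefix[6] = 58 - 37 = 21


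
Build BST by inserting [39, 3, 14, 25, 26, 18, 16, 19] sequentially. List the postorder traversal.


Root = 39; build tree by BST insertion.
Postorder traversal: [16, 19, 18, 26, 25, 14, 3, 39]


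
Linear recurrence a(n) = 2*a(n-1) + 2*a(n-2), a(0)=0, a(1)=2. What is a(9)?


Build bottom-up:
...a(7)=656, a(8)=1792, a(9)=2*1792+2*656=4896


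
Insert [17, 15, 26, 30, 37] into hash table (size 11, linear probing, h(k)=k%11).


Insertions: 17->slot 6; 15->slot 4; 26->slot 5; 30->slot 8; 37->slot 7
Table: [None, None, None, None, 15, 26, 17, 37, 30, None, None]


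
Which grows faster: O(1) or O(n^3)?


constant grows slower than cubic
O(1) is asymptotically smaller; O(n^3) grows faster


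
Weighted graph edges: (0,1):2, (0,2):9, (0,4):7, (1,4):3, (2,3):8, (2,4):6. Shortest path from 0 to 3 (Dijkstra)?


Dijkstra from 0:
Distances: {0: 0, 1: 2, 2: 9, 3: 17, 4: 5}
Shortest distance to 3 = 17, path = [0, 2, 3]


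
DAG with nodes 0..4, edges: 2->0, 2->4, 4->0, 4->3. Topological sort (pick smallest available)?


Kahn's algorithm, process smallest node first
Order: [1, 2, 4, 0, 3]


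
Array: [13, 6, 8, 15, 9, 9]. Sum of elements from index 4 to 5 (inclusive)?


Prefix sums: [0, 13, 19, 27, 42, 51, 60]
Sum[4..5] = prefix[6] - prefix[4] = 60 - 42 = 18


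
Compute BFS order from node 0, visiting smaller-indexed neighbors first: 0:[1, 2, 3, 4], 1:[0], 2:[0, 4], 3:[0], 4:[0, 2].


BFS queue: start with [0]
Visit order: [0, 1, 2, 3, 4]


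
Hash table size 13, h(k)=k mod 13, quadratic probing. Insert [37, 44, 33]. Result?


Insertions: 37->slot 11; 44->slot 5; 33->slot 7
Table: [None, None, None, None, None, 44, None, 33, None, None, None, 37, None]


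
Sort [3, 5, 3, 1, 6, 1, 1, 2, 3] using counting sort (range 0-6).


Count array: [0, 3, 1, 3, 0, 1, 1]
Reconstruct: [1, 1, 1, 2, 3, 3, 3, 5, 6]


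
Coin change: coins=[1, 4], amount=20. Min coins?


dp[0]=0; dp[i]=1+min(dp[i-c] for c in coins)
...dp[15]=6, dp[16]=4, dp[17]=5, dp[18]=6, dp[19]=7, dp[20]=5
Minimum coins for 20 = 5


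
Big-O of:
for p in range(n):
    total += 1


Per nesting level: O(n) = O(n)
Complexity: O(n)


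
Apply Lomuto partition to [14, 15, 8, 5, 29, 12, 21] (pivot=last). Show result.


Elements <= 21 go left of pivot.
Result: [14, 15, 8, 5, 12, 21, 29], pivot at index 5


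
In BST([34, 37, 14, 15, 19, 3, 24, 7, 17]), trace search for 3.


BST root = 34
Search for 3: compare at each node
Path: [34, 14, 3]


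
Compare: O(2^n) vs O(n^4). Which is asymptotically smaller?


quartic grows slower than exponential
O(n^4) is asymptotically smaller; O(2^n) grows faster


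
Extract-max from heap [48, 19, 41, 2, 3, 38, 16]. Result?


Max = 48
Replace root with last, heapify down
Resulting heap: [41, 19, 38, 2, 3, 16]


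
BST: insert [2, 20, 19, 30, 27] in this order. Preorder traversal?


Root = 2; build tree by BST insertion.
Preorder traversal: [2, 20, 19, 30, 27]


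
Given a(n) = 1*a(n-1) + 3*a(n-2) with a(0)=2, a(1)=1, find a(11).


Build bottom-up:
...a(9)=1810, a(10)=4207, a(11)=1*4207+3*1810=9637


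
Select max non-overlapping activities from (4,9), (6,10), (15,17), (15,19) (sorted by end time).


Greedy: pick earliest-ending, then skip overlaps.
Selected (2 activities): [(4, 9), (15, 17)]


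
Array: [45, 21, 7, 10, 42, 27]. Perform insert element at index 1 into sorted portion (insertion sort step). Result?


After one pass: [21, 45, 7, 10, 42, 27]


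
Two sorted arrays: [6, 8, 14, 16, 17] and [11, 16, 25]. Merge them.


Compare heads, take smaller each step.
Merged: [6, 8, 11, 14, 16, 16, 17, 25]


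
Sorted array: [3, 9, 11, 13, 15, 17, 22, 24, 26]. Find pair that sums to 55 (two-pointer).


Two pointers: lo=0, hi=8
No pair sums to 55


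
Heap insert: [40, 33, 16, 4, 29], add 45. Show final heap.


Append 45: [40, 33, 16, 4, 29, 45]
Bubble up: swap idx 5(45) with idx 2(16); swap idx 2(45) with idx 0(40)
Result: [45, 33, 40, 4, 29, 16]


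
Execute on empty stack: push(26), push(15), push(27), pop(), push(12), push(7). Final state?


push(26) -> [26]
push(15) -> [26, 15]
push(27) -> [26, 15, 27]
pop() returns 27 -> [26, 15]
push(12) -> [26, 15, 12]
push(7) -> [26, 15, 12, 7]
Final stack (bottom to top): [26, 15, 12, 7]


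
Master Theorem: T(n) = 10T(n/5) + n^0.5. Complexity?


a=10, b=5, c=0.5. log_5(10)=1.431 > c=0.5. Case 1: O(n^log_b(a)) = O(n^1.431)
Complexity: O(n^1.431)


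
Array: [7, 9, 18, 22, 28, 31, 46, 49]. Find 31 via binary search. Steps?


Search for 31:
[0,7] mid=3 arr[3]=22
[4,7] mid=5 arr[5]=31
Total: 2 comparisons


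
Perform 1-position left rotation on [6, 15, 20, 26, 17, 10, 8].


Left rotate by 1: [15, 20, 26, 17, 10, 8, 6]


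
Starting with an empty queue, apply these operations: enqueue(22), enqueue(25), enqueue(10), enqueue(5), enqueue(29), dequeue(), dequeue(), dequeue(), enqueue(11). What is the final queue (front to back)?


enqueue(22) -> [22]
enqueue(25) -> [22, 25]
enqueue(10) -> [22, 25, 10]
enqueue(5) -> [22, 25, 10, 5]
enqueue(29) -> [22, 25, 10, 5, 29]
dequeue() returns 22 -> [25, 10, 5, 29]
dequeue() returns 25 -> [10, 5, 29]
dequeue() returns 10 -> [5, 29]
enqueue(11) -> [5, 29, 11]
Final queue (front to back): [5, 29, 11]


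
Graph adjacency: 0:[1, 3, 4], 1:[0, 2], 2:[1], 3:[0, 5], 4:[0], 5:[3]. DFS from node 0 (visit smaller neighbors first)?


DFS stack-based: start with [0]
Visit order: [0, 1, 2, 3, 5, 4]


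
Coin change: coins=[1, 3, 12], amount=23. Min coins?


dp[0]=0; dp[i]=1+min(dp[i-c] for c in coins)
...dp[18]=3, dp[19]=4, dp[20]=5, dp[21]=4, dp[22]=5, dp[23]=6
Minimum coins for 23 = 6


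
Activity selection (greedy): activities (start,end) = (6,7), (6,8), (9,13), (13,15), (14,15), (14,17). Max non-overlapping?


Greedy: pick earliest-ending, then skip overlaps.
Selected (3 activities): [(6, 7), (9, 13), (13, 15)]


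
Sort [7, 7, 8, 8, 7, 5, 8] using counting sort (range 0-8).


Count array: [0, 0, 0, 0, 0, 1, 0, 3, 3]
Reconstruct: [5, 7, 7, 7, 8, 8, 8]


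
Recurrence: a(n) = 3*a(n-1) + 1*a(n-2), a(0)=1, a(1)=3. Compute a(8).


Build bottom-up:
...a(6)=1189, a(7)=3927, a(8)=3*3927+1*1189=12970


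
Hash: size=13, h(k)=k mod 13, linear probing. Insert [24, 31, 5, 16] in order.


Insertions: 24->slot 11; 31->slot 5; 5->slot 6; 16->slot 3
Table: [None, None, None, 16, None, 31, 5, None, None, None, None, 24, None]


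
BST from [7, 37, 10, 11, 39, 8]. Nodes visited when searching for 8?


BST root = 7
Search for 8: compare at each node
Path: [7, 37, 10, 8]


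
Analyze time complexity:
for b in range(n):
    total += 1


Per nesting level: O(n) = O(n)
Complexity: O(n)


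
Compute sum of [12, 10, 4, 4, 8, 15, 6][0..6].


Prefix sums: [0, 12, 22, 26, 30, 38, 53, 59]
Sum[0..6] = prefix[7] - prefix[0] = 59 - 0 = 59


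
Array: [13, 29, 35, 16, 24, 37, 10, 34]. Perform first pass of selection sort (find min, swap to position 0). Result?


After one pass: [10, 29, 35, 16, 24, 37, 13, 34]


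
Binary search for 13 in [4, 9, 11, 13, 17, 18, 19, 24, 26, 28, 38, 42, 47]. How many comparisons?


Search for 13:
[0,12] mid=6 arr[6]=19
[0,5] mid=2 arr[2]=11
[3,5] mid=4 arr[4]=17
[3,3] mid=3 arr[3]=13
Total: 4 comparisons


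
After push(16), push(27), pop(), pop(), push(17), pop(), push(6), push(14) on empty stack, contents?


push(16) -> [16]
push(27) -> [16, 27]
pop() returns 27 -> [16]
pop() returns 16 -> []
push(17) -> [17]
pop() returns 17 -> []
push(6) -> [6]
push(14) -> [6, 14]
Final stack (bottom to top): [6, 14]


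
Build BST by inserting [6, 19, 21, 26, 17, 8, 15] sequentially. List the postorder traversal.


Root = 6; build tree by BST insertion.
Postorder traversal: [15, 8, 17, 26, 21, 19, 6]


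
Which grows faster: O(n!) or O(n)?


linear grows slower than factorial
O(n) is asymptotically smaller; O(n!) grows faster


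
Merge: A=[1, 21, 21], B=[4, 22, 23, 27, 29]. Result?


Compare heads, take smaller each step.
Merged: [1, 4, 21, 21, 22, 23, 27, 29]


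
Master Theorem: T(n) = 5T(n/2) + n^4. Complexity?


a=5, b=2, c=4. log_2(5)=2.322 < c=4. Case 3: O(n^c) = O(n^4)
Complexity: O(n^4)


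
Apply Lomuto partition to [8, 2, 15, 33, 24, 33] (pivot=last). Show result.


Elements <= 33 go left of pivot.
Result: [8, 2, 15, 33, 24, 33], pivot at index 5


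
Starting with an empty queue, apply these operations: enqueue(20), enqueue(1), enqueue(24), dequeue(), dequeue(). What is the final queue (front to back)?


enqueue(20) -> [20]
enqueue(1) -> [20, 1]
enqueue(24) -> [20, 1, 24]
dequeue() returns 20 -> [1, 24]
dequeue() returns 1 -> [24]
Final queue (front to back): [24]


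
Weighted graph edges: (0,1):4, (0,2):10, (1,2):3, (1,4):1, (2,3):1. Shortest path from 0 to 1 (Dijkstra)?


Dijkstra from 0:
Distances: {0: 0, 1: 4, 2: 7, 3: 8, 4: 5}
Shortest distance to 1 = 4, path = [0, 1]


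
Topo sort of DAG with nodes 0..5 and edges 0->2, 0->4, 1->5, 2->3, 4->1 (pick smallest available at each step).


Kahn's algorithm, process smallest node first
Order: [0, 2, 3, 4, 1, 5]


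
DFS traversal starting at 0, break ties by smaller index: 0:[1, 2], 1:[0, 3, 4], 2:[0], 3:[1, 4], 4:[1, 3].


DFS stack-based: start with [0]
Visit order: [0, 1, 3, 4, 2]


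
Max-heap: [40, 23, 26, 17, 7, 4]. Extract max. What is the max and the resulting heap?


Max = 40
Replace root with last, heapify down
Resulting heap: [26, 23, 4, 17, 7]


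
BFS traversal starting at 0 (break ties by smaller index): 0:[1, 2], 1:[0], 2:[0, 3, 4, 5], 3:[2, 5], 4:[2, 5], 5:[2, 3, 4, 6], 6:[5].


BFS queue: start with [0]
Visit order: [0, 1, 2, 3, 4, 5, 6]


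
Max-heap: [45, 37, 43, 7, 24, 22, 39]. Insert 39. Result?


Append 39: [45, 37, 43, 7, 24, 22, 39, 39]
Bubble up: swap idx 7(39) with idx 3(7); swap idx 3(39) with idx 1(37)
Result: [45, 39, 43, 37, 24, 22, 39, 7]


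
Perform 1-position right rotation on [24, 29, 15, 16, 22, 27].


Right rotate by 1: [27, 24, 29, 15, 16, 22]


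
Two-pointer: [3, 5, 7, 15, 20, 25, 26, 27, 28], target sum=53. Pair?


Two pointers: lo=0, hi=8
Found pair: (25, 28) summing to 53


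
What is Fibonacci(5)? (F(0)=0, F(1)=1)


F(n)=F(n-1)+F(n-2)
...F(3)=2, F(4)=3, F(5)=5


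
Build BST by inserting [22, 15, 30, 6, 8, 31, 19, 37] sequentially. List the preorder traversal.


Root = 22; build tree by BST insertion.
Preorder traversal: [22, 15, 6, 8, 19, 30, 31, 37]


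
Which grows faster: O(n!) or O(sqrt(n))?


sublinear grows slower than factorial
O(sqrt(n)) is asymptotically smaller; O(n!) grows faster


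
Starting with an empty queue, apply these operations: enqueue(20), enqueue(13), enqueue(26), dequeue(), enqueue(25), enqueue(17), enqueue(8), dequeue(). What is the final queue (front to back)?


enqueue(20) -> [20]
enqueue(13) -> [20, 13]
enqueue(26) -> [20, 13, 26]
dequeue() returns 20 -> [13, 26]
enqueue(25) -> [13, 26, 25]
enqueue(17) -> [13, 26, 25, 17]
enqueue(8) -> [13, 26, 25, 17, 8]
dequeue() returns 13 -> [26, 25, 17, 8]
Final queue (front to back): [26, 25, 17, 8]


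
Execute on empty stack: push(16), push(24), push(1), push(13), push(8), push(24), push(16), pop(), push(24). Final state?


push(16) -> [16]
push(24) -> [16, 24]
push(1) -> [16, 24, 1]
push(13) -> [16, 24, 1, 13]
push(8) -> [16, 24, 1, 13, 8]
push(24) -> [16, 24, 1, 13, 8, 24]
push(16) -> [16, 24, 1, 13, 8, 24, 16]
pop() returns 16 -> [16, 24, 1, 13, 8, 24]
push(24) -> [16, 24, 1, 13, 8, 24, 24]
Final stack (bottom to top): [16, 24, 1, 13, 8, 24, 24]


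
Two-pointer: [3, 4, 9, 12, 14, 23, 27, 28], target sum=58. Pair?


Two pointers: lo=0, hi=7
No pair sums to 58


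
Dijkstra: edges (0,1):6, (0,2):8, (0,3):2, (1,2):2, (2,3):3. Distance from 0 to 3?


Dijkstra from 0:
Distances: {0: 0, 1: 6, 2: 5, 3: 2}
Shortest distance to 3 = 2, path = [0, 3]


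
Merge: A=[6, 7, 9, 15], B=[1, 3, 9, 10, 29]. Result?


Compare heads, take smaller each step.
Merged: [1, 3, 6, 7, 9, 9, 10, 15, 29]


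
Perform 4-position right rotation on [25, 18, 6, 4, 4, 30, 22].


Right rotate by 4: [4, 4, 30, 22, 25, 18, 6]


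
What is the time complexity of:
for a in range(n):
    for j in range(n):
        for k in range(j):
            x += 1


Per nesting level: O(n) * O(n) * O(n) [triangular over j] = O(n^3)
Complexity: O(n^3)


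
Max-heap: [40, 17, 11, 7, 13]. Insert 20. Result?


Append 20: [40, 17, 11, 7, 13, 20]
Bubble up: swap idx 5(20) with idx 2(11)
Result: [40, 17, 20, 7, 13, 11]


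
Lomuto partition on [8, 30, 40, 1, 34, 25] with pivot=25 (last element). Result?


Elements <= 25 go left of pivot.
Result: [8, 1, 25, 30, 34, 40], pivot at index 2


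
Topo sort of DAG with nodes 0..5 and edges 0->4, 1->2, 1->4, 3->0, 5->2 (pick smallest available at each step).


Kahn's algorithm, process smallest node first
Order: [1, 3, 0, 4, 5, 2]


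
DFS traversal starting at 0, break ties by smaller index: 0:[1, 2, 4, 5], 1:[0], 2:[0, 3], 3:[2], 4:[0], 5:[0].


DFS stack-based: start with [0]
Visit order: [0, 1, 2, 3, 4, 5]


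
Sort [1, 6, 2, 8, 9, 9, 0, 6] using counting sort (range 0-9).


Count array: [1, 1, 1, 0, 0, 0, 2, 0, 1, 2]
Reconstruct: [0, 1, 2, 6, 6, 8, 9, 9]


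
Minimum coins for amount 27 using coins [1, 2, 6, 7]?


dp[0]=0; dp[i]=1+min(dp[i-c] for c in coins)
...dp[22]=4, dp[23]=4, dp[24]=4, dp[25]=4, dp[26]=4, dp[27]=4
Minimum coins for 27 = 4


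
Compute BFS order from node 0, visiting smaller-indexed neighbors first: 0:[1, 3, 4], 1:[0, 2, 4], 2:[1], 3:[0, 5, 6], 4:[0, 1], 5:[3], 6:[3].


BFS queue: start with [0]
Visit order: [0, 1, 3, 4, 2, 5, 6]


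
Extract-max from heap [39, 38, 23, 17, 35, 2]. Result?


Max = 39
Replace root with last, heapify down
Resulting heap: [38, 35, 23, 17, 2]


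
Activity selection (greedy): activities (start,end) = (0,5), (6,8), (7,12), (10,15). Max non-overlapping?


Greedy: pick earliest-ending, then skip overlaps.
Selected (3 activities): [(0, 5), (6, 8), (10, 15)]


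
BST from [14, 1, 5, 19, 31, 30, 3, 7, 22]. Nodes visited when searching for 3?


BST root = 14
Search for 3: compare at each node
Path: [14, 1, 5, 3]


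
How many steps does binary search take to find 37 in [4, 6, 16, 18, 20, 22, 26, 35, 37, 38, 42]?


Search for 37:
[0,10] mid=5 arr[5]=22
[6,10] mid=8 arr[8]=37
Total: 2 comparisons


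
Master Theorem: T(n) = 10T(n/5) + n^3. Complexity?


a=10, b=5, c=3. log_5(10)=1.431 < c=3. Case 3: O(n^c) = O(n^3)
Complexity: O(n^3)


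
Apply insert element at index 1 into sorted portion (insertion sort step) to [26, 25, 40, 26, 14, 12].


After one pass: [25, 26, 40, 26, 14, 12]


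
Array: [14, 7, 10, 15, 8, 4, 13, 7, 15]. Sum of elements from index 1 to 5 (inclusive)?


Prefix sums: [0, 14, 21, 31, 46, 54, 58, 71, 78, 93]
Sum[1..5] = prefix[6] - prefix[1] = 58 - 14 = 44


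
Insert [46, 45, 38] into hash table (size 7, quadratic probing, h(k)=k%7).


Insertions: 46->slot 4; 45->slot 3; 38->slot 0
Table: [38, None, None, 45, 46, None, None]


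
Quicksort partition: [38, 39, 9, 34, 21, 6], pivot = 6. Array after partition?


Elements <= 6 go left of pivot.
Result: [6, 39, 9, 34, 21, 38], pivot at index 0


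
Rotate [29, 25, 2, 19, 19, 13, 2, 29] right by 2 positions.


Right rotate by 2: [2, 29, 29, 25, 2, 19, 19, 13]


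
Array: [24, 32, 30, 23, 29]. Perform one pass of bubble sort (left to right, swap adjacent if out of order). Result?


After one pass: [24, 30, 23, 29, 32]


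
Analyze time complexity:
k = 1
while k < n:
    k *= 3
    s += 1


Per nesting level: O(log n) = O(log n)
Complexity: O(log n)


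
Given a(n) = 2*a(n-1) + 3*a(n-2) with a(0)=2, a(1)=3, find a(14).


Build bottom-up:
...a(12)=664302, a(13)=1992903, a(14)=2*1992903+3*664302=5978712


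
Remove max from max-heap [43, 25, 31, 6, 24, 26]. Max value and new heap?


Max = 43
Replace root with last, heapify down
Resulting heap: [31, 25, 26, 6, 24]


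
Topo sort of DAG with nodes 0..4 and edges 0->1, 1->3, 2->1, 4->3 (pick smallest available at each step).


Kahn's algorithm, process smallest node first
Order: [0, 2, 1, 4, 3]


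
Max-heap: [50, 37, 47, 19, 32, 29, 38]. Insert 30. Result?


Append 30: [50, 37, 47, 19, 32, 29, 38, 30]
Bubble up: swap idx 7(30) with idx 3(19)
Result: [50, 37, 47, 30, 32, 29, 38, 19]


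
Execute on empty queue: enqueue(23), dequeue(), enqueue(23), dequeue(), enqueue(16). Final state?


enqueue(23) -> [23]
dequeue() returns 23 -> []
enqueue(23) -> [23]
dequeue() returns 23 -> []
enqueue(16) -> [16]
Final queue (front to back): [16]


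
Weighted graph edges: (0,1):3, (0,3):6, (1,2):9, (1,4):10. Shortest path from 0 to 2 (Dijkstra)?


Dijkstra from 0:
Distances: {0: 0, 1: 3, 2: 12, 3: 6, 4: 13}
Shortest distance to 2 = 12, path = [0, 1, 2]


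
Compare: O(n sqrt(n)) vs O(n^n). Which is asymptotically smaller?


n^1.5 grows slower than n^n
O(n sqrt(n)) is asymptotically smaller; O(n^n) grows faster


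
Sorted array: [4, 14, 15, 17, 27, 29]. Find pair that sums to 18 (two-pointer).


Two pointers: lo=0, hi=5
Found pair: (4, 14) summing to 18


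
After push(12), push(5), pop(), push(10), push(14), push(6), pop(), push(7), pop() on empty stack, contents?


push(12) -> [12]
push(5) -> [12, 5]
pop() returns 5 -> [12]
push(10) -> [12, 10]
push(14) -> [12, 10, 14]
push(6) -> [12, 10, 14, 6]
pop() returns 6 -> [12, 10, 14]
push(7) -> [12, 10, 14, 7]
pop() returns 7 -> [12, 10, 14]
Final stack (bottom to top): [12, 10, 14]


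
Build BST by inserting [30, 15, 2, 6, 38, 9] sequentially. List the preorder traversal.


Root = 30; build tree by BST insertion.
Preorder traversal: [30, 15, 2, 6, 9, 38]


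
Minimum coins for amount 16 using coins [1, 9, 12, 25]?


dp[0]=0; dp[i]=1+min(dp[i-c] for c in coins)
...dp[11]=3, dp[12]=1, dp[13]=2, dp[14]=3, dp[15]=4, dp[16]=5
Minimum coins for 16 = 5


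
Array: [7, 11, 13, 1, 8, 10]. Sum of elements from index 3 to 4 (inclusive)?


Prefix sums: [0, 7, 18, 31, 32, 40, 50]
Sum[3..4] = prefix[5] - prefix[3] = 40 - 31 = 9


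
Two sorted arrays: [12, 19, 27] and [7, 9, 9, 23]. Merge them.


Compare heads, take smaller each step.
Merged: [7, 9, 9, 12, 19, 23, 27]


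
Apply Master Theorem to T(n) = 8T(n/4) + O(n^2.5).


a=8, b=4, c=2.5. log_4(8)=1.5 < c=2.5. Case 3: O(n^c) = O(n^2.500)
Complexity: O(n^2.500)


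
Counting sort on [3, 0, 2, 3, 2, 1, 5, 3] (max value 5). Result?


Count array: [1, 1, 2, 3, 0, 1]
Reconstruct: [0, 1, 2, 2, 3, 3, 3, 5]


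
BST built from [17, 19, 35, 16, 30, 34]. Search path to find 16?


BST root = 17
Search for 16: compare at each node
Path: [17, 16]


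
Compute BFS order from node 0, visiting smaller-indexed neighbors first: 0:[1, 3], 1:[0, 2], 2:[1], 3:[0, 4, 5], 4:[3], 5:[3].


BFS queue: start with [0]
Visit order: [0, 1, 3, 2, 4, 5]


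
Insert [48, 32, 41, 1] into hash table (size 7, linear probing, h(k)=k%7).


Insertions: 48->slot 6; 32->slot 4; 41->slot 0; 1->slot 1
Table: [41, 1, None, None, 32, None, 48]


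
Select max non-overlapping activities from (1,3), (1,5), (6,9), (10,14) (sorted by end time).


Greedy: pick earliest-ending, then skip overlaps.
Selected (3 activities): [(1, 3), (6, 9), (10, 14)]


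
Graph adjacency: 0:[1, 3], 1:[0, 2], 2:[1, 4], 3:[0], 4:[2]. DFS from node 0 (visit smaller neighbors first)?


DFS stack-based: start with [0]
Visit order: [0, 1, 2, 4, 3]


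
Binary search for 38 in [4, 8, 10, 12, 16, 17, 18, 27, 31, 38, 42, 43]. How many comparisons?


Search for 38:
[0,11] mid=5 arr[5]=17
[6,11] mid=8 arr[8]=31
[9,11] mid=10 arr[10]=42
[9,9] mid=9 arr[9]=38
Total: 4 comparisons


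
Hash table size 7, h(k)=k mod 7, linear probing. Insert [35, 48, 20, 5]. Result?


Insertions: 35->slot 0; 48->slot 6; 20->slot 1; 5->slot 5
Table: [35, 20, None, None, None, 5, 48]


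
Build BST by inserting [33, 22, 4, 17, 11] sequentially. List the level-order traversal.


Root = 33; build tree by BST insertion.
Level-Order traversal: [33, 22, 4, 17, 11]


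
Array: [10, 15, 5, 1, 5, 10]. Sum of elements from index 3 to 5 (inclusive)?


Prefix sums: [0, 10, 25, 30, 31, 36, 46]
Sum[3..5] = prefix[6] - prefix[3] = 46 - 30 = 16


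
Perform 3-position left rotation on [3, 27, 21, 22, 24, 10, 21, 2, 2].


Left rotate by 3: [22, 24, 10, 21, 2, 2, 3, 27, 21]


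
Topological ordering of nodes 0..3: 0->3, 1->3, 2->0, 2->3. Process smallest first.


Kahn's algorithm, process smallest node first
Order: [1, 2, 0, 3]


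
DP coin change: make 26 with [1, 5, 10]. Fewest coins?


dp[0]=0; dp[i]=1+min(dp[i-c] for c in coins)
...dp[21]=3, dp[22]=4, dp[23]=5, dp[24]=6, dp[25]=3, dp[26]=4
Minimum coins for 26 = 4


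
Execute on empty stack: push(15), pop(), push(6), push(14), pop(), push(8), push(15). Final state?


push(15) -> [15]
pop() returns 15 -> []
push(6) -> [6]
push(14) -> [6, 14]
pop() returns 14 -> [6]
push(8) -> [6, 8]
push(15) -> [6, 8, 15]
Final stack (bottom to top): [6, 8, 15]


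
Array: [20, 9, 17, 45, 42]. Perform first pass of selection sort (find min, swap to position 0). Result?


After one pass: [9, 20, 17, 45, 42]


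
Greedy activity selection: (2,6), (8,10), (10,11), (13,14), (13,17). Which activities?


Greedy: pick earliest-ending, then skip overlaps.
Selected (4 activities): [(2, 6), (8, 10), (10, 11), (13, 14)]


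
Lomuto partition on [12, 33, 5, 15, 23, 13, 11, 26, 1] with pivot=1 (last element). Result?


Elements <= 1 go left of pivot.
Result: [1, 33, 5, 15, 23, 13, 11, 26, 12], pivot at index 0


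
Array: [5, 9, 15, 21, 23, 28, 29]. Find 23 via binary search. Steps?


Search for 23:
[0,6] mid=3 arr[3]=21
[4,6] mid=5 arr[5]=28
[4,4] mid=4 arr[4]=23
Total: 3 comparisons


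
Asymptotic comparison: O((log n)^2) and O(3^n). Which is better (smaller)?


polylogarithmic grows slower than exponential (base 3)
O((log n)^2) is asymptotically smaller; O(3^n) grows faster


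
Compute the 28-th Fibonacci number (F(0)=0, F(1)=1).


F(n)=F(n-1)+F(n-2)
...F(26)=121393, F(27)=196418, F(28)=317811


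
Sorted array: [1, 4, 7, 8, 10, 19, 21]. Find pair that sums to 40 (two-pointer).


Two pointers: lo=0, hi=6
Found pair: (19, 21) summing to 40


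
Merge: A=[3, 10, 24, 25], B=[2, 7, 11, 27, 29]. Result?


Compare heads, take smaller each step.
Merged: [2, 3, 7, 10, 11, 24, 25, 27, 29]


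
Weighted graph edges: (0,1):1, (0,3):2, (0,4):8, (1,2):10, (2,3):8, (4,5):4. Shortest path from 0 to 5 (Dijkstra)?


Dijkstra from 0:
Distances: {0: 0, 1: 1, 2: 10, 3: 2, 4: 8, 5: 12}
Shortest distance to 5 = 12, path = [0, 4, 5]


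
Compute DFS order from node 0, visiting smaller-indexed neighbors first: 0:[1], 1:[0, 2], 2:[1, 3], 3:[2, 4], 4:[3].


DFS stack-based: start with [0]
Visit order: [0, 1, 2, 3, 4]


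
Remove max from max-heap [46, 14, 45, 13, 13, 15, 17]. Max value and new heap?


Max = 46
Replace root with last, heapify down
Resulting heap: [45, 14, 17, 13, 13, 15]


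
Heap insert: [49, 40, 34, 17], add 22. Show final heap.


Append 22: [49, 40, 34, 17, 22]
Bubble up: no swaps needed
Result: [49, 40, 34, 17, 22]


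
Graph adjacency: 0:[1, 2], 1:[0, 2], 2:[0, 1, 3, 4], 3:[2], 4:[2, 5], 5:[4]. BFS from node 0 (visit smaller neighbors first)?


BFS queue: start with [0]
Visit order: [0, 1, 2, 3, 4, 5]


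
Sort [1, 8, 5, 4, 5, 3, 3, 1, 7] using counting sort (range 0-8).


Count array: [0, 2, 0, 2, 1, 2, 0, 1, 1]
Reconstruct: [1, 1, 3, 3, 4, 5, 5, 7, 8]


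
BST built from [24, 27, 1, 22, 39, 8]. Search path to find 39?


BST root = 24
Search for 39: compare at each node
Path: [24, 27, 39]


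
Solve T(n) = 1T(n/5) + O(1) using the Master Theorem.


a=1, b=5, c=0. log_5(1)=0 = c=0. Case 2: O(n^c log n) = O(log n)
Complexity: O(log n)


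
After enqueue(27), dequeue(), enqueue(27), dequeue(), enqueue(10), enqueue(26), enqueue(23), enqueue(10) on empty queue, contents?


enqueue(27) -> [27]
dequeue() returns 27 -> []
enqueue(27) -> [27]
dequeue() returns 27 -> []
enqueue(10) -> [10]
enqueue(26) -> [10, 26]
enqueue(23) -> [10, 26, 23]
enqueue(10) -> [10, 26, 23, 10]
Final queue (front to back): [10, 26, 23, 10]


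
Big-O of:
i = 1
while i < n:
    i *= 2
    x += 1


Per nesting level: O(log n) = O(log n)
Complexity: O(log n)


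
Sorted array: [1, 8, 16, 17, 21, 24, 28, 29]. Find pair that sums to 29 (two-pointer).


Two pointers: lo=0, hi=7
Found pair: (1, 28) summing to 29


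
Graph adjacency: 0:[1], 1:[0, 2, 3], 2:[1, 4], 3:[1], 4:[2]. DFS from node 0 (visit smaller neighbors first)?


DFS stack-based: start with [0]
Visit order: [0, 1, 2, 4, 3]


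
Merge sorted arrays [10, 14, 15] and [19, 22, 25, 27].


Compare heads, take smaller each step.
Merged: [10, 14, 15, 19, 22, 25, 27]


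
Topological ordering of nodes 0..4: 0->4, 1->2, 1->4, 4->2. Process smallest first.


Kahn's algorithm, process smallest node first
Order: [0, 1, 3, 4, 2]


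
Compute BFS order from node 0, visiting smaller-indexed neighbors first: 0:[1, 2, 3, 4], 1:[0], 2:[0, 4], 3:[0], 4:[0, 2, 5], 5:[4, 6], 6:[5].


BFS queue: start with [0]
Visit order: [0, 1, 2, 3, 4, 5, 6]


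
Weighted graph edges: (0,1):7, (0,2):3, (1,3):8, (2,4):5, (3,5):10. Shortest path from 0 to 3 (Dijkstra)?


Dijkstra from 0:
Distances: {0: 0, 1: 7, 2: 3, 3: 15, 4: 8, 5: 25}
Shortest distance to 3 = 15, path = [0, 1, 3]


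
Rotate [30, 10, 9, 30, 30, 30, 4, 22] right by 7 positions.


Right rotate by 7: [10, 9, 30, 30, 30, 4, 22, 30]


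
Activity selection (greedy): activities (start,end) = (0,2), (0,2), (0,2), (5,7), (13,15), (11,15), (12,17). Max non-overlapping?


Greedy: pick earliest-ending, then skip overlaps.
Selected (3 activities): [(0, 2), (5, 7), (13, 15)]


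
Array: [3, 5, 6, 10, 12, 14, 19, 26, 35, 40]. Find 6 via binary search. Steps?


Search for 6:
[0,9] mid=4 arr[4]=12
[0,3] mid=1 arr[1]=5
[2,3] mid=2 arr[2]=6
Total: 3 comparisons


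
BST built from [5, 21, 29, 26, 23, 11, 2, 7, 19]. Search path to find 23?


BST root = 5
Search for 23: compare at each node
Path: [5, 21, 29, 26, 23]


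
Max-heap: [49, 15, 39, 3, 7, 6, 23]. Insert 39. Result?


Append 39: [49, 15, 39, 3, 7, 6, 23, 39]
Bubble up: swap idx 7(39) with idx 3(3); swap idx 3(39) with idx 1(15)
Result: [49, 39, 39, 15, 7, 6, 23, 3]


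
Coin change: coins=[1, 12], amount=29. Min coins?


dp[0]=0; dp[i]=1+min(dp[i-c] for c in coins)
...dp[24]=2, dp[25]=3, dp[26]=4, dp[27]=5, dp[28]=6, dp[29]=7
Minimum coins for 29 = 7


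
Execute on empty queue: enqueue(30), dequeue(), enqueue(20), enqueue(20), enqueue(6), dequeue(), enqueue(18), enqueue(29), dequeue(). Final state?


enqueue(30) -> [30]
dequeue() returns 30 -> []
enqueue(20) -> [20]
enqueue(20) -> [20, 20]
enqueue(6) -> [20, 20, 6]
dequeue() returns 20 -> [20, 6]
enqueue(18) -> [20, 6, 18]
enqueue(29) -> [20, 6, 18, 29]
dequeue() returns 20 -> [6, 18, 29]
Final queue (front to back): [6, 18, 29]


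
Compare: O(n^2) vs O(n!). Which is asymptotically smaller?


quadratic grows slower than factorial
O(n^2) is asymptotically smaller; O(n!) grows faster


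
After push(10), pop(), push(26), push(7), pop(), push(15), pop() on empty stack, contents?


push(10) -> [10]
pop() returns 10 -> []
push(26) -> [26]
push(7) -> [26, 7]
pop() returns 7 -> [26]
push(15) -> [26, 15]
pop() returns 15 -> [26]
Final stack (bottom to top): [26]


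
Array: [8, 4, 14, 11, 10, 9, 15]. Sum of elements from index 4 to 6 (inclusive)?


Prefix sums: [0, 8, 12, 26, 37, 47, 56, 71]
Sum[4..6] = prefix[7] - prefix[4] = 71 - 37 = 34


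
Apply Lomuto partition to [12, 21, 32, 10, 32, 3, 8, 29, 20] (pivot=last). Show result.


Elements <= 20 go left of pivot.
Result: [12, 10, 3, 8, 20, 32, 21, 29, 32], pivot at index 4


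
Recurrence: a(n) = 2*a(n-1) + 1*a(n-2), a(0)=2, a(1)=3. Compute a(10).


Build bottom-up:
...a(8)=1562, a(9)=3771, a(10)=2*3771+1*1562=9104


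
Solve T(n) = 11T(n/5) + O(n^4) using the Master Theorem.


a=11, b=5, c=4. log_5(11)=1.490 < c=4. Case 3: O(n^c) = O(n^4)
Complexity: O(n^4)


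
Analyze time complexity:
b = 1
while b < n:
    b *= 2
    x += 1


Per nesting level: O(log n) = O(log n)
Complexity: O(log n)
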